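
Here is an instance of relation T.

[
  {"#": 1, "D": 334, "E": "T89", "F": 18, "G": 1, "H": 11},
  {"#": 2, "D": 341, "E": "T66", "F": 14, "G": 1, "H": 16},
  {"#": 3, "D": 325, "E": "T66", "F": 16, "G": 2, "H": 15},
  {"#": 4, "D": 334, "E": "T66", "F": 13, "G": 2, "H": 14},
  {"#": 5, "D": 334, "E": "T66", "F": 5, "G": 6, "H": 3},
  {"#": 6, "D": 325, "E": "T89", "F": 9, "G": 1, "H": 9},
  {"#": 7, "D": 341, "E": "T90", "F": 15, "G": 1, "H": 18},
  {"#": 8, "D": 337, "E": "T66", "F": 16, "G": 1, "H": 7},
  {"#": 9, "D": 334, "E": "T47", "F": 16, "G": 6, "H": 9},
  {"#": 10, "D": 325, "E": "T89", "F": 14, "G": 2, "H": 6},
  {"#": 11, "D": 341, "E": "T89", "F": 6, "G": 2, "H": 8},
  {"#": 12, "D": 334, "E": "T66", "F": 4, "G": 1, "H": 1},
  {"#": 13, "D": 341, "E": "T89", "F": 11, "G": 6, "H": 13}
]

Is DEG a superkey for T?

Yes

All 13 rows have distinct DEG values, so DEG → (all attributes) holds and DEG is a superkey.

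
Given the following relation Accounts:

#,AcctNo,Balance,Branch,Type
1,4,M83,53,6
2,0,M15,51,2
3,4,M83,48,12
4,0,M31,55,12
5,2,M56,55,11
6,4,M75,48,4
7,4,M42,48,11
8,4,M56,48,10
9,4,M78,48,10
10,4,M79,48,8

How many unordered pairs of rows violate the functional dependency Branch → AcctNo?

1

Branch=48: all 6 rows agree on AcctNo — 0 pairs.
Branch=55: violating pairs (4,5) — 1 pair.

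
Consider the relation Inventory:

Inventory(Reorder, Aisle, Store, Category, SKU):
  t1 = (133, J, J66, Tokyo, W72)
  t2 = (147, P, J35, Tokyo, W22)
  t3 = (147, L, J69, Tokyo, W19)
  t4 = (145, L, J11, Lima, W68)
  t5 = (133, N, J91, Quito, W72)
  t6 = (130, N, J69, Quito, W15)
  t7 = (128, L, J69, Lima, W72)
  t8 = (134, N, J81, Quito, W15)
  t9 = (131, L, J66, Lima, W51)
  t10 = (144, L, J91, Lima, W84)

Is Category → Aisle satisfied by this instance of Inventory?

Category=Tokyo: rows 1, 2, 3 → Aisle takes values {J, P, L} — violation
Category=Lima: rows 4, 7, 9, 10 → Aisle = L, L, L, L ✓
Category=Quito: rows 5, 6, 8 → Aisle = N, N, N ✓
Two rows agree on Category but differ on Aisle, so Category → Aisle does not hold.

No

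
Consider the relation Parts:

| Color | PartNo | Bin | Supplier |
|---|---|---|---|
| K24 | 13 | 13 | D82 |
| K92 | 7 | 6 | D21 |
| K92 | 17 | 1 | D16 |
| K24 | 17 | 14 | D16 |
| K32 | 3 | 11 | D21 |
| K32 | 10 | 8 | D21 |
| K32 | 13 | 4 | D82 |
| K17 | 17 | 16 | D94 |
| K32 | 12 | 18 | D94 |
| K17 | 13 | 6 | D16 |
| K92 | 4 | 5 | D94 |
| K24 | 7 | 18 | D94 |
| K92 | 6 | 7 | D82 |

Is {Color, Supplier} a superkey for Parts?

No

Two distinct rows share (Color=K32, Supplier=D21), so {Color, Supplier} does not determine every attribute — not a superkey.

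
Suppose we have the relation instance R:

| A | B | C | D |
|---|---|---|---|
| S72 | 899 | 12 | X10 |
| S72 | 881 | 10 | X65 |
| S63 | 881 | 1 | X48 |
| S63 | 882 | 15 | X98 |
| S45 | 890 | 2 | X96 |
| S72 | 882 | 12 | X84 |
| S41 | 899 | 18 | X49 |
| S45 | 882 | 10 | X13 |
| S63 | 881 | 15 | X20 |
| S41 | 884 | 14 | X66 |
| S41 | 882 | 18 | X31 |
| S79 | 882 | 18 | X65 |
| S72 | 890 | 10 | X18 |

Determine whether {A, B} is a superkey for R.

Two distinct rows share (A=S63, B=881), so {A, B} does not determine every attribute — not a superkey.

No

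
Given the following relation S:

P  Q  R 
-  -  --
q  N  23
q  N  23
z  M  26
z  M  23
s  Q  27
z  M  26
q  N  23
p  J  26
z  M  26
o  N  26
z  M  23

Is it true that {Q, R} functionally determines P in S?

Yes

(Q=N, R=23): 3 rows → P = q, q, q ✓
(Q=M, R=26): 3 rows → P = z, z, z ✓
(Q=M, R=23): 2 rows → P = z, z ✓
(Q=Q, R=27): 1 row → P = s ✓
(Q=J, R=26): 1 row → P = p ✓
(Q=N, R=26): 1 row → P = o ✓
Every {Q, R} value is associated with a single P value, so {Q, R} → P holds.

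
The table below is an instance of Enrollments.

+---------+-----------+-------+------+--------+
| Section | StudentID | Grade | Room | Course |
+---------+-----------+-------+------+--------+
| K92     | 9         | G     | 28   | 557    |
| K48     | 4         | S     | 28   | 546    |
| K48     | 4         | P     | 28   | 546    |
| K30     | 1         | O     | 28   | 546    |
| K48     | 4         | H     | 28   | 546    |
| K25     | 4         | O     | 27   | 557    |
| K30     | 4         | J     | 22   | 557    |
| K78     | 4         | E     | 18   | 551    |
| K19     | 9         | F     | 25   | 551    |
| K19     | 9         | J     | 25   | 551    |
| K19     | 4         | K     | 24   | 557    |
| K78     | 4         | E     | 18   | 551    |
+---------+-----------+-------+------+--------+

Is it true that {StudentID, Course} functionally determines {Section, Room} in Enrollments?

No

(StudentID=9, Course=557): 1 row → {Section,Room} = (K92, 28) ✓
(StudentID=4, Course=546): 3 rows → {Section,Room} = (K48, 28), (K48, 28), (K48, 28) ✓
(StudentID=1, Course=546): 1 row → {Section,Room} = (K30, 28) ✓
(StudentID=4, Course=557): 3 rows → {Section,Room} takes values {(K25, 27), (K30, 22), (K19, 24)} — violation
(StudentID=4, Course=551): 2 rows → {Section,Room} = (K78, 18), (K78, 18) ✓
(StudentID=9, Course=551): 2 rows → {Section,Room} = (K19, 25), (K19, 25) ✓
Two rows agree on {StudentID, Course} but differ on {Section, Room}, so {StudentID, Course} → {Section, Room} does not hold.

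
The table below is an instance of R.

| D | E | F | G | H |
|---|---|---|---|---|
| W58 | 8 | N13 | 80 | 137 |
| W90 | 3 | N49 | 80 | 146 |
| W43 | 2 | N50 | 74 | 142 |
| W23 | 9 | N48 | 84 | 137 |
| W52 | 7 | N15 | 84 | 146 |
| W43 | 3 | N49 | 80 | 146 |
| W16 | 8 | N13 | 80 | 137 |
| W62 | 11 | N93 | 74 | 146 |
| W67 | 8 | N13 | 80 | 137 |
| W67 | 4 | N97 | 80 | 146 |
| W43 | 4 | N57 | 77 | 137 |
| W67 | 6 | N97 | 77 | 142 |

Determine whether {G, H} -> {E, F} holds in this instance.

No

(G=80, H=137): 3 rows → {E,F} = (8, N13), (8, N13), (8, N13) ✓
(G=80, H=146): 3 rows → {E,F} takes values {(3, N49), (4, N97)} — violation
(G=74, H=142): 1 row → {E,F} = (2, N50) ✓
(G=84, H=137): 1 row → {E,F} = (9, N48) ✓
(G=84, H=146): 1 row → {E,F} = (7, N15) ✓
(G=74, H=146): 1 row → {E,F} = (11, N93) ✓
(G=77, H=137): 1 row → {E,F} = (4, N57) ✓
(G=77, H=142): 1 row → {E,F} = (6, N97) ✓
Two rows agree on {G, H} but differ on {E, F}, so {G, H} -> {E, F} does not hold.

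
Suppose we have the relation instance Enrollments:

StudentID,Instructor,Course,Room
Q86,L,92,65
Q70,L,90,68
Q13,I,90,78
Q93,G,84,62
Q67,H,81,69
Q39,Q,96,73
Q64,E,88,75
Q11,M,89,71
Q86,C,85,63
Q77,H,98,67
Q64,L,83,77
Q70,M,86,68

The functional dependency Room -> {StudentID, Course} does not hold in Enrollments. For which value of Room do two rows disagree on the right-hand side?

Room=65: 1 row → {StudentID,Course} = (Q86, 92) ✓
Room=68: 2 rows → {StudentID,Course} takes values {(Q70, 90), (Q70, 86)} — violation
Room=78: 1 row → {StudentID,Course} = (Q13, 90) ✓
Room=62: 1 row → {StudentID,Course} = (Q93, 84) ✓
Room=69: 1 row → {StudentID,Course} = (Q67, 81) ✓
Room=73: 1 row → {StudentID,Course} = (Q39, 96) ✓
Room=75: 1 row → {StudentID,Course} = (Q64, 88) ✓
Room=71: 1 row → {StudentID,Course} = (Q11, 89) ✓
Room=63: 1 row → {StudentID,Course} = (Q86, 85) ✓
Room=67: 1 row → {StudentID,Course} = (Q77, 98) ✓
Room=77: 1 row → {StudentID,Course} = (Q64, 83) ✓
The only Room value with inconsistent RHS is Room=68.

68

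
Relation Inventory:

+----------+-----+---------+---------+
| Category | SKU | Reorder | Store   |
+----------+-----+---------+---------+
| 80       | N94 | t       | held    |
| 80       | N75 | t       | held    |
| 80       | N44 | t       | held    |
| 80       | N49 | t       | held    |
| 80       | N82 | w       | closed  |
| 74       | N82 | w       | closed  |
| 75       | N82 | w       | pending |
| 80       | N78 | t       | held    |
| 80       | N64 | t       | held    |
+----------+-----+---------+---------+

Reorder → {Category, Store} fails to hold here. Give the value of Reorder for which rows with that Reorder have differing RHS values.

w

Reorder=t: 6 rows → {Category,Store} = (80, held), (80, held), (80, held), (80, held), (80, held), (80, held) ✓
Reorder=w: 3 rows → {Category,Store} takes values {(80, closed), (74, closed), (75, pending)} — violation
The only Reorder value with inconsistent RHS is Reorder=w.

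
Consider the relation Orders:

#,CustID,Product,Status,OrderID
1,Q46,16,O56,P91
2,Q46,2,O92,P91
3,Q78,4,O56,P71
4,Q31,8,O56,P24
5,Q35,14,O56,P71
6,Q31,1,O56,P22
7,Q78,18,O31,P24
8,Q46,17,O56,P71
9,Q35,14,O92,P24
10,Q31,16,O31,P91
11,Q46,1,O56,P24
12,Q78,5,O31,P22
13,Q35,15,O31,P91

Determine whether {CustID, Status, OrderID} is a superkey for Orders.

All 13 rows have distinct {CustID, Status, OrderID} values, so {CustID, Status, OrderID} → (all attributes) holds and {CustID, Status, OrderID} is a superkey.

Yes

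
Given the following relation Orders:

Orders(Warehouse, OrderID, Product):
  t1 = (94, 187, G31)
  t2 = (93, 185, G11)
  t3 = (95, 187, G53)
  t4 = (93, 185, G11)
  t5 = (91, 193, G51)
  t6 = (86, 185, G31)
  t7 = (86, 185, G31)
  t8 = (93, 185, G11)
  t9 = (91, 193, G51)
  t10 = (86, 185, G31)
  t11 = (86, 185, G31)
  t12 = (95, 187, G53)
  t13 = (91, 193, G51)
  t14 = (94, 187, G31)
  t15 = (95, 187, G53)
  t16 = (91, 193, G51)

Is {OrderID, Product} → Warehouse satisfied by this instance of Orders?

Yes

(OrderID=187, Product=G31): rows 1, 14 → Warehouse = 94, 94 ✓
(OrderID=185, Product=G11): rows 2, 4, 8 → Warehouse = 93, 93, 93 ✓
(OrderID=187, Product=G53): rows 3, 12, 15 → Warehouse = 95, 95, 95 ✓
(OrderID=193, Product=G51): rows 5, 9, 13, 16 → Warehouse = 91, 91, 91, 91 ✓
(OrderID=185, Product=G31): rows 6, 7, 10, 11 → Warehouse = 86, 86, 86, 86 ✓
Every {OrderID, Product} value is associated with a single Warehouse value, so {OrderID, Product} → Warehouse holds.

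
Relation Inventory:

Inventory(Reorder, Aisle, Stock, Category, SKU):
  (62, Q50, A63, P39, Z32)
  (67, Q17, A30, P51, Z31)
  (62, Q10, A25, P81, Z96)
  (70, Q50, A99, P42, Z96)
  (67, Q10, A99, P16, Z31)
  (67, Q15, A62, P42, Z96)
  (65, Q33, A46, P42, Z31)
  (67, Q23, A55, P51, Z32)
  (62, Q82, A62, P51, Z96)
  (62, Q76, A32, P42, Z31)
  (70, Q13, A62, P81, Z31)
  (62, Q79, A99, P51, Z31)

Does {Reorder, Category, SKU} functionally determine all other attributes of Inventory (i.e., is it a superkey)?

Yes

All 12 rows have distinct {Reorder, Category, SKU} values, so {Reorder, Category, SKU} → (all attributes) holds and {Reorder, Category, SKU} is a superkey.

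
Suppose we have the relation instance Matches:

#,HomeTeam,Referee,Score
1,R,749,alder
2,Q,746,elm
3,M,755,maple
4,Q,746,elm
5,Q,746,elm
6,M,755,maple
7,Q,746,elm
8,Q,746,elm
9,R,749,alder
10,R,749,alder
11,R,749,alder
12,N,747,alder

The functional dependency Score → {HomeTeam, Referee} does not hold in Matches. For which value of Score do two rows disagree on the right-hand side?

Score=alder: rows 1, 9, 10, 11, 12 → {HomeTeam,Referee} takes values {(R, 749), (N, 747)} — violation
Score=elm: rows 2, 4, 5, 7, 8 → {HomeTeam,Referee} = (Q, 746), (Q, 746), (Q, 746), (Q, 746), (Q, 746) ✓
Score=maple: rows 3, 6 → {HomeTeam,Referee} = (M, 755), (M, 755) ✓
The only Score value with inconsistent RHS is Score=alder.

alder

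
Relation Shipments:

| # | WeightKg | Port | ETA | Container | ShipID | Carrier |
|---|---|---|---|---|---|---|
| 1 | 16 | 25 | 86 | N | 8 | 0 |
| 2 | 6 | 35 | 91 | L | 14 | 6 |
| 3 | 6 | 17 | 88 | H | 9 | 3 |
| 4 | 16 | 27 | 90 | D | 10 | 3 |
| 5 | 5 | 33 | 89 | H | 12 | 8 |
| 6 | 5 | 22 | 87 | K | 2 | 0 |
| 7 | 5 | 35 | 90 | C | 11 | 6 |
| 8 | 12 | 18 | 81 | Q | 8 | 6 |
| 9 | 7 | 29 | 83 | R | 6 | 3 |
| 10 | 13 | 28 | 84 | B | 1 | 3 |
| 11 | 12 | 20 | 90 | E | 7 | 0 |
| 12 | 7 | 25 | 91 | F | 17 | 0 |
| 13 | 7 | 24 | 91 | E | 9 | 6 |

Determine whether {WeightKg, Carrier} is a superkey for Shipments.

All 13 rows have distinct {WeightKg, Carrier} values, so {WeightKg, Carrier} → (all attributes) holds and {WeightKg, Carrier} is a superkey.

Yes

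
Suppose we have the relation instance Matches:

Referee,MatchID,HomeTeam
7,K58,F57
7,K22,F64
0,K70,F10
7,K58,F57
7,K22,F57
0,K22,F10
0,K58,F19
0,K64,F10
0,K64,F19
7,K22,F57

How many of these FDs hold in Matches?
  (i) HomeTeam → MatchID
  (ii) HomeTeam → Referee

1

(i) HomeTeam → MatchID: HomeTeam=F57: 4 rows → MatchID takes values {K58, K22} — violation; HomeTeam=F10: 3 rows → MatchID takes values {K70, K22, K64} — violation; HomeTeam=F19: 2 rows → MatchID takes values {K58, K64} — violation — fails.
(ii) HomeTeam → Referee: every LHS value maps to a single RHS value — holds.
1 of the 2 dependencies holds.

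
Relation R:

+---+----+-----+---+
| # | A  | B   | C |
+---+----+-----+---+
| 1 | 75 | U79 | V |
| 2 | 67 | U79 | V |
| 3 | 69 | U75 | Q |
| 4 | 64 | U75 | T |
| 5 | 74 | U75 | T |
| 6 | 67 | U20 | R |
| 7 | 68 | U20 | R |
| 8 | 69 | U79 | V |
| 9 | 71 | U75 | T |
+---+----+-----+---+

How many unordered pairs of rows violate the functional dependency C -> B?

C=V: all 3 rows agree on B — 0 pairs.
C=T: all 3 rows agree on B — 0 pairs.
C=R: all 2 rows agree on B — 0 pairs.

0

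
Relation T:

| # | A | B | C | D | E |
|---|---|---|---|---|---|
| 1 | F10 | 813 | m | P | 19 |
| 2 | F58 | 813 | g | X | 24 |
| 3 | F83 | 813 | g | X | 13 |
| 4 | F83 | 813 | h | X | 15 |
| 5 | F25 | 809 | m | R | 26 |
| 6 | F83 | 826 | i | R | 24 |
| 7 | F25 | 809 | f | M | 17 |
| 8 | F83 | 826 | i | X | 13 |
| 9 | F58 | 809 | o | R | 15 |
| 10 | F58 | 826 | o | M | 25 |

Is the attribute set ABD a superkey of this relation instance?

Rows 3 and 4 have the same ABD value (A=F83, B=813, D=X) but are distinct tuples, so ABD does not determine every attribute — not a superkey.

No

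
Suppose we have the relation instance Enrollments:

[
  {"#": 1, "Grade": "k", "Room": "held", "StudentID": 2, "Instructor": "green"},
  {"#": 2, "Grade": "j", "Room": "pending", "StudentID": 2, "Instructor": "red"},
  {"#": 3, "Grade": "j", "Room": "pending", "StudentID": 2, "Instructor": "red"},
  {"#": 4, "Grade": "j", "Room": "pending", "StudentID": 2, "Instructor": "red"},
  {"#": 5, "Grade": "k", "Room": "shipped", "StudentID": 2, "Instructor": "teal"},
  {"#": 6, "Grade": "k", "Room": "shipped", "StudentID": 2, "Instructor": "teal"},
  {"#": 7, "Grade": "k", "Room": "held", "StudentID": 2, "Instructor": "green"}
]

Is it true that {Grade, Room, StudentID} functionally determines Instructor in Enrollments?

(Grade=k, Room=held, StudentID=2): rows 1, 7 → Instructor = green, green ✓
(Grade=j, Room=pending, StudentID=2): rows 2, 3, 4 → Instructor = red, red, red ✓
(Grade=k, Room=shipped, StudentID=2): rows 5, 6 → Instructor = teal, teal ✓
Every {Grade, Room, StudentID} value is associated with a single Instructor value, so {Grade, Room, StudentID} → Instructor holds.

Yes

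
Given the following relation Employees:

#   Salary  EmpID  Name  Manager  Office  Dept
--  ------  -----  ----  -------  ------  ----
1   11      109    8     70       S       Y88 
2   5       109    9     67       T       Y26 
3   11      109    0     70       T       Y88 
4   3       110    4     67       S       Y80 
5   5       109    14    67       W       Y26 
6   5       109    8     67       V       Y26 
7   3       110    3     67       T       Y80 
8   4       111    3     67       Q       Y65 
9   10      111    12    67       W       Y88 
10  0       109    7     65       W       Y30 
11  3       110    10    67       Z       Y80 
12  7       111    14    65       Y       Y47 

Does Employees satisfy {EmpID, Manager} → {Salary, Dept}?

(EmpID=109, Manager=70): rows 1, 3 → {Salary,Dept} = (11, Y88), (11, Y88) ✓
(EmpID=109, Manager=67): rows 2, 5, 6 → {Salary,Dept} = (5, Y26), (5, Y26), (5, Y26) ✓
(EmpID=110, Manager=67): rows 4, 7, 11 → {Salary,Dept} = (3, Y80), (3, Y80), (3, Y80) ✓
(EmpID=111, Manager=67): rows 8, 9 → {Salary,Dept} takes values {(4, Y65), (10, Y88)} — violation
(EmpID=109, Manager=65): row 10 → {Salary,Dept} = (0, Y30) ✓
(EmpID=111, Manager=65): row 12 → {Salary,Dept} = (7, Y47) ✓
Two rows agree on {EmpID, Manager} but differ on {Salary, Dept}, so {EmpID, Manager} → {Salary, Dept} does not hold.

No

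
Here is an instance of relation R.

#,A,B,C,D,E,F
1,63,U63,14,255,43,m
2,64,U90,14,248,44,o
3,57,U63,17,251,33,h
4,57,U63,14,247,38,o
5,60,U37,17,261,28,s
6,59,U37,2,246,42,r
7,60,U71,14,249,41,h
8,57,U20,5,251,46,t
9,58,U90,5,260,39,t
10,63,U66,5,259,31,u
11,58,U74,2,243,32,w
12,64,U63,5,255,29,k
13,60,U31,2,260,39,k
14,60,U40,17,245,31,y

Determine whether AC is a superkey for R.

No

Rows 5 and 14 have the same AC value (A=60, C=17) but are distinct tuples, so AC does not determine every attribute — not a superkey.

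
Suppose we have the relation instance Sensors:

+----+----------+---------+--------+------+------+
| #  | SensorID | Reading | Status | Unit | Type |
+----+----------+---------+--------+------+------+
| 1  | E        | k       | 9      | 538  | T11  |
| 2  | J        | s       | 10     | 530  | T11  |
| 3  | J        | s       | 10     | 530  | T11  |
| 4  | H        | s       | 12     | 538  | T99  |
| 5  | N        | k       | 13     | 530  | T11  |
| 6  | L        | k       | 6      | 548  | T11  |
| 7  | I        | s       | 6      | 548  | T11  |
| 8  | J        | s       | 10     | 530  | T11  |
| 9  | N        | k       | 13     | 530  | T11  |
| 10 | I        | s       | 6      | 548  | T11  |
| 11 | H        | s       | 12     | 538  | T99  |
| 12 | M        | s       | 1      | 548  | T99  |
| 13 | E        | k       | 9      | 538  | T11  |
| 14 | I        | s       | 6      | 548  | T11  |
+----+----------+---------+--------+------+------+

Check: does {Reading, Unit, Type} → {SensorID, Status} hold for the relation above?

(Reading=k, Unit=538, Type=T11): rows 1, 13 → {SensorID,Status} = (E, 9), (E, 9) ✓
(Reading=s, Unit=530, Type=T11): rows 2, 3, 8 → {SensorID,Status} = (J, 10), (J, 10), (J, 10) ✓
(Reading=s, Unit=538, Type=T99): rows 4, 11 → {SensorID,Status} = (H, 12), (H, 12) ✓
(Reading=k, Unit=530, Type=T11): rows 5, 9 → {SensorID,Status} = (N, 13), (N, 13) ✓
(Reading=k, Unit=548, Type=T11): row 6 → {SensorID,Status} = (L, 6) ✓
(Reading=s, Unit=548, Type=T11): rows 7, 10, 14 → {SensorID,Status} = (I, 6), (I, 6), (I, 6) ✓
(Reading=s, Unit=548, Type=T99): row 12 → {SensorID,Status} = (M, 1) ✓
Every {Reading, Unit, Type} value is associated with a single {SensorID, Status} value, so {Reading, Unit, Type} → {SensorID, Status} holds.

Yes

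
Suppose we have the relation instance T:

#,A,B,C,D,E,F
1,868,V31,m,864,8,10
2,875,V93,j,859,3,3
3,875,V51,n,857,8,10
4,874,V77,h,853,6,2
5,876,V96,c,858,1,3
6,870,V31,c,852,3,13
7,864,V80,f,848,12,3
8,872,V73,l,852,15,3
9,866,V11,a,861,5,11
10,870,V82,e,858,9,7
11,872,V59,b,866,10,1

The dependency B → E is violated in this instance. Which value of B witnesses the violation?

B=V31: rows 1, 6 → E takes values {8, 3} — violation
B=V93: row 2 → E = 3 ✓
B=V51: row 3 → E = 8 ✓
B=V77: row 4 → E = 6 ✓
B=V96: row 5 → E = 1 ✓
B=V80: row 7 → E = 12 ✓
B=V73: row 8 → E = 15 ✓
B=V11: row 9 → E = 5 ✓
B=V82: row 10 → E = 9 ✓
B=V59: row 11 → E = 10 ✓
The only B value with inconsistent E is B=V31.

V31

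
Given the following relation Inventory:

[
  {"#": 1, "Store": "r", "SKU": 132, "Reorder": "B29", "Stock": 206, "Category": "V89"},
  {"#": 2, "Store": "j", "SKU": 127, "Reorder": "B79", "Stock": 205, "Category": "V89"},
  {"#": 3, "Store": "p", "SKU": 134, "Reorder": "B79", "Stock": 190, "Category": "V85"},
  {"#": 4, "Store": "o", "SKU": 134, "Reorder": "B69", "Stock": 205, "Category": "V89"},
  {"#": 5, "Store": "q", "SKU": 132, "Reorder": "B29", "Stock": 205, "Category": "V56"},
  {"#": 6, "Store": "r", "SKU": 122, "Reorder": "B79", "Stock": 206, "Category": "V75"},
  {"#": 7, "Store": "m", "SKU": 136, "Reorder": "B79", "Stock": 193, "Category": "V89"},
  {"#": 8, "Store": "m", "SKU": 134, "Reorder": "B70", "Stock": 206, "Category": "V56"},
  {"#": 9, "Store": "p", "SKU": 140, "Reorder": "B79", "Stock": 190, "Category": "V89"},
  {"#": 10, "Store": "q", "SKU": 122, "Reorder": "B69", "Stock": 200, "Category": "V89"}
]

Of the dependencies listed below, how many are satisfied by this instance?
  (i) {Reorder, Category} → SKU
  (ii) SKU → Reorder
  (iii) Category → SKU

(i) {Reorder, Category} → SKU: (Reorder=B79, Category=V89): rows 2, 7, 9 → SKU takes values {127, 136, 140} — violation; (Reorder=B69, Category=V89): rows 4, 10 → SKU takes values {134, 122} — violation — fails.
(ii) SKU → Reorder: SKU=134: rows 3, 4, 8 → Reorder takes values {B79, B69, B70} — violation; SKU=122: rows 6, 10 → Reorder takes values {B79, B69} — violation — fails.
(iii) Category → SKU: Category=V89: rows 1, 2, 4, 7, 9, 10 → SKU takes values {132, 127, 134, 136, 140, 122} — violation; Category=V56: rows 5, 8 → SKU takes values {132, 134} — violation — fails.
None of the 3 dependencies hold.

0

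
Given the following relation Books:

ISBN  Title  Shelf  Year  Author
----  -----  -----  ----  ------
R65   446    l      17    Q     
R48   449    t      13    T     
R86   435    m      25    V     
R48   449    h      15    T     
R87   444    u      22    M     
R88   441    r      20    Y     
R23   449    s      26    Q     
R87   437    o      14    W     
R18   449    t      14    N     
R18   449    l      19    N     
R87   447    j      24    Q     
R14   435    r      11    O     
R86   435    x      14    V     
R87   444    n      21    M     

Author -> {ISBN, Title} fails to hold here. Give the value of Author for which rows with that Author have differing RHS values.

Q

Author=Q: 3 rows → {ISBN,Title} takes values {(R65, 446), (R23, 449), (R87, 447)} — violation
Author=T: 2 rows → {ISBN,Title} = (R48, 449), (R48, 449) ✓
Author=V: 2 rows → {ISBN,Title} = (R86, 435), (R86, 435) ✓
Author=M: 2 rows → {ISBN,Title} = (R87, 444), (R87, 444) ✓
Author=Y: 1 row → {ISBN,Title} = (R88, 441) ✓
Author=W: 1 row → {ISBN,Title} = (R87, 437) ✓
Author=N: 2 rows → {ISBN,Title} = (R18, 449), (R18, 449) ✓
Author=O: 1 row → {ISBN,Title} = (R14, 435) ✓
The only Author value with inconsistent RHS is Author=Q.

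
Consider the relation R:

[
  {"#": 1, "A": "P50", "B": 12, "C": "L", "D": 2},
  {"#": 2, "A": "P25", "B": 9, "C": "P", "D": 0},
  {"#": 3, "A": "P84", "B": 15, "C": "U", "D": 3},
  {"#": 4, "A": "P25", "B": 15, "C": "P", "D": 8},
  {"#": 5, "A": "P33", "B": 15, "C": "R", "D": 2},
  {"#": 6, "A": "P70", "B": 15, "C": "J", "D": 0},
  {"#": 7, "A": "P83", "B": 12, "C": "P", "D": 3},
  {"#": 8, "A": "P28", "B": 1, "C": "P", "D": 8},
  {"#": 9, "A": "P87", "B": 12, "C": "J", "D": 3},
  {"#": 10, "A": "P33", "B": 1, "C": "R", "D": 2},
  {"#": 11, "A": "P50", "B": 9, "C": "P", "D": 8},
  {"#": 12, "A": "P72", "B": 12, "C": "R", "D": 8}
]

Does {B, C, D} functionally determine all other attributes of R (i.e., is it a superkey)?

Yes

All 12 rows have distinct {B, C, D} values, so {B, C, D} → (all attributes) holds and {B, C, D} is a superkey.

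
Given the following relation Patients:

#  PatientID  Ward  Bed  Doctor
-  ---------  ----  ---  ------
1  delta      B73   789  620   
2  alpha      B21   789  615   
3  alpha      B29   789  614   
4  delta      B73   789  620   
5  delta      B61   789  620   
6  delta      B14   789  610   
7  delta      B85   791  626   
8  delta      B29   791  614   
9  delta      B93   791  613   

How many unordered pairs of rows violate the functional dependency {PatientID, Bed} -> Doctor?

(PatientID=delta, Bed=789): violating pairs (1,6), (4,6), (5,6) — 3 pairs.
(PatientID=alpha, Bed=789): violating pairs (2,3) — 1 pair.
(PatientID=delta, Bed=791): violating pairs (7,8), (7,9), (8,9) — 3 pairs.

7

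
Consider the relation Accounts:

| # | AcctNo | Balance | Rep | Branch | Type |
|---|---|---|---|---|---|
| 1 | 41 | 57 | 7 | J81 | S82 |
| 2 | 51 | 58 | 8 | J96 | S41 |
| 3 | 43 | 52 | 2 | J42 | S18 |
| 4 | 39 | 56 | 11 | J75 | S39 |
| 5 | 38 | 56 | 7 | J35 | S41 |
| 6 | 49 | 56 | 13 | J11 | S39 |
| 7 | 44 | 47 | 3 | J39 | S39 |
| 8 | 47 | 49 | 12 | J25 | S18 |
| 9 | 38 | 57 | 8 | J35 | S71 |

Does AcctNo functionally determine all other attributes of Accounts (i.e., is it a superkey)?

Rows 5 and 9 have the same AcctNo value AcctNo=38 but are distinct tuples, so AcctNo does not determine every attribute — not a superkey.

No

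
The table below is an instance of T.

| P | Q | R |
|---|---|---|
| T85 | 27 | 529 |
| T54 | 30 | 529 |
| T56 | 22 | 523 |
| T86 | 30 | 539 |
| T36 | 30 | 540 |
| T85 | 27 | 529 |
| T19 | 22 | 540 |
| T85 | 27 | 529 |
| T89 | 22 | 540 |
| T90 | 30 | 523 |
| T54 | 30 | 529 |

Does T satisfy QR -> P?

No

(Q=27, R=529): 3 rows → P = T85, T85, T85 ✓
(Q=30, R=529): 2 rows → P = T54, T54 ✓
(Q=22, R=523): 1 row → P = T56 ✓
(Q=30, R=539): 1 row → P = T86 ✓
(Q=30, R=540): 1 row → P = T36 ✓
(Q=22, R=540): 2 rows → P takes values {T19, T89} — violation
(Q=30, R=523): 1 row → P = T90 ✓
Two rows agree on QR but differ on P, so QR -> P does not hold.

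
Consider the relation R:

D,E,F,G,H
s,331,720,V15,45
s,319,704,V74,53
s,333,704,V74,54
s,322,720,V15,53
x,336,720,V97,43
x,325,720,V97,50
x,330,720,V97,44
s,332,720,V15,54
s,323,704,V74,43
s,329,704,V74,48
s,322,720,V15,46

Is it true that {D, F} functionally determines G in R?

Yes

(D=s, F=720): 4 rows → G = V15, V15, V15, V15 ✓
(D=s, F=704): 4 rows → G = V74, V74, V74, V74 ✓
(D=x, F=720): 3 rows → G = V97, V97, V97 ✓
Every {D, F} value is associated with a single G value, so {D, F} -> G holds.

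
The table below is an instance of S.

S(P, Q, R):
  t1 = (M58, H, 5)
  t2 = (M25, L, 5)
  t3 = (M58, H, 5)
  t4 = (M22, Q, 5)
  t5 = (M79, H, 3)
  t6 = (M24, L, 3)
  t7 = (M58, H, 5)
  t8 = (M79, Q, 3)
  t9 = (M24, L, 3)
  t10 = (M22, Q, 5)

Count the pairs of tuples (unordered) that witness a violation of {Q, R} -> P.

0

(Q=H, R=5): all 3 rows agree on P — 0 pairs.
(Q=Q, R=5): all 2 rows agree on P — 0 pairs.
(Q=L, R=3): all 2 rows agree on P — 0 pairs.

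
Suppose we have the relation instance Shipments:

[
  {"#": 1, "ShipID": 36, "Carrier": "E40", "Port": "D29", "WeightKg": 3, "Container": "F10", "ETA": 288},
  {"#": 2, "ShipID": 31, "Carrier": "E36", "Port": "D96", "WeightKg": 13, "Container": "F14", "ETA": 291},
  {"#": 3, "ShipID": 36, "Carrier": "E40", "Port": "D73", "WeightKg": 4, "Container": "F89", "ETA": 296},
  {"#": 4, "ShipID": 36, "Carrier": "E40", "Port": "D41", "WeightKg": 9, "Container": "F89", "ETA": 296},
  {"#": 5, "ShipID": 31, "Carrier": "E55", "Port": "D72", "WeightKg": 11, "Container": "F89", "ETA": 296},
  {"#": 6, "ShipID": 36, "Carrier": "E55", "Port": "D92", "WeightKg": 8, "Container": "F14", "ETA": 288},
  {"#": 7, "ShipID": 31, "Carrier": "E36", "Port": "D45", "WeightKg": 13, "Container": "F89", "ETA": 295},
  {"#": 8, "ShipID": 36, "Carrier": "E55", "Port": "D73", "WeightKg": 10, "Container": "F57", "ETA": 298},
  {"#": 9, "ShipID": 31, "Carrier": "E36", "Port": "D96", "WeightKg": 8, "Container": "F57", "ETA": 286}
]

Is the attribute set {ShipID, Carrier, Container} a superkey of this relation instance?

Rows 3 and 4 have the same {ShipID, Carrier, Container} value (ShipID=36, Carrier=E40, Container=F89) but are distinct tuples, so {ShipID, Carrier, Container} does not determine every attribute — not a superkey.

No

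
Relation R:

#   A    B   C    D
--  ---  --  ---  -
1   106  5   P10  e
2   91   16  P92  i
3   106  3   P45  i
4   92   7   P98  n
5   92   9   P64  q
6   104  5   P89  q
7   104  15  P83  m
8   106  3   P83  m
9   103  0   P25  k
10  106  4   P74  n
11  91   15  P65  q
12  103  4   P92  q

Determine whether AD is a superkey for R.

Yes

All 12 rows have distinct AD values, so AD → (all attributes) holds and AD is a superkey.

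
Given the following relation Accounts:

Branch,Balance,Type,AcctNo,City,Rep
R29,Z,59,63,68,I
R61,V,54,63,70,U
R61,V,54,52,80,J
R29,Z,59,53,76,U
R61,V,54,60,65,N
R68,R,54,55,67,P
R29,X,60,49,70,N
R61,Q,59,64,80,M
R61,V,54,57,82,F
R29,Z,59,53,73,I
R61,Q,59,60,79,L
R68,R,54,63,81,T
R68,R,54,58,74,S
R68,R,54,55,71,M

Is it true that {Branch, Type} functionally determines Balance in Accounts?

(Branch=R29, Type=59): 3 rows → Balance = Z, Z, Z ✓
(Branch=R61, Type=54): 4 rows → Balance = V, V, V, V ✓
(Branch=R68, Type=54): 4 rows → Balance = R, R, R, R ✓
(Branch=R29, Type=60): 1 row → Balance = X ✓
(Branch=R61, Type=59): 2 rows → Balance = Q, Q ✓
Every {Branch, Type} value is associated with a single Balance value, so {Branch, Type} -> Balance holds.

Yes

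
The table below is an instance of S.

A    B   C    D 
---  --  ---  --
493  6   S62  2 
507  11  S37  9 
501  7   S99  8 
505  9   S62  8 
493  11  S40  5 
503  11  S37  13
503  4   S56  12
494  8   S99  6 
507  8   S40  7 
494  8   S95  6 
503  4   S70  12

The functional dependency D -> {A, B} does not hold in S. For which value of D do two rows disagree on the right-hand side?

D=2: 1 row → {A,B} = (493, 6) ✓
D=9: 1 row → {A,B} = (507, 11) ✓
D=8: 2 rows → {A,B} takes values {(501, 7), (505, 9)} — violation
D=5: 1 row → {A,B} = (493, 11) ✓
D=13: 1 row → {A,B} = (503, 11) ✓
D=12: 2 rows → {A,B} = (503, 4), (503, 4) ✓
D=6: 2 rows → {A,B} = (494, 8), (494, 8) ✓
D=7: 1 row → {A,B} = (507, 8) ✓
The only D value with inconsistent RHS is D=8.

8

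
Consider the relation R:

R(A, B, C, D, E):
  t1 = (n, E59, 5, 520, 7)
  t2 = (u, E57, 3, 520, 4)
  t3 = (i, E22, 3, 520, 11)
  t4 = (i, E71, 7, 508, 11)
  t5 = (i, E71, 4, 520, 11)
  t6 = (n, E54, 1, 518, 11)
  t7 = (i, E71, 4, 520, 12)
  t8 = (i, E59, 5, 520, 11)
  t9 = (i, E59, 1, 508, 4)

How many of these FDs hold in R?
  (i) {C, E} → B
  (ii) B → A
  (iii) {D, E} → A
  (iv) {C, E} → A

(i) {C, E} → B: every LHS value maps to a single RHS value — holds.
(ii) B → A: B=E59: rows 1, 8, 9 → A takes values {n, i} — violation — fails.
(iii) {D, E} → A: every LHS value maps to a single RHS value — holds.
(iv) {C, E} → A: every LHS value maps to a single RHS value — holds.
3 of the 4 dependencies hold.

3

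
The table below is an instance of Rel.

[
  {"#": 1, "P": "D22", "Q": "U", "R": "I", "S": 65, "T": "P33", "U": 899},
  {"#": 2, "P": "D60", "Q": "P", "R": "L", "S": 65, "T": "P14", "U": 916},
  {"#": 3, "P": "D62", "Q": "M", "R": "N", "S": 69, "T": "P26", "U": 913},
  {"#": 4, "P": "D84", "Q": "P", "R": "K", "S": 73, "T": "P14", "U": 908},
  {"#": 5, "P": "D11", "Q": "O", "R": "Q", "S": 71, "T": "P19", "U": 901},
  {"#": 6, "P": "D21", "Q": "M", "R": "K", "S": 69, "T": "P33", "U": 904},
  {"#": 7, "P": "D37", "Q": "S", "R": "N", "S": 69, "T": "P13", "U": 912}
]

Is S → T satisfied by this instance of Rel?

No

S=65: rows 1, 2 → T takes values {P33, P14} — violation
S=69: rows 3, 6, 7 → T takes values {P26, P33, P13} — violation
S=73: row 4 → T = P14 ✓
S=71: row 5 → T = P19 ✓
Two rows agree on S but differ on T, so S → T does not hold.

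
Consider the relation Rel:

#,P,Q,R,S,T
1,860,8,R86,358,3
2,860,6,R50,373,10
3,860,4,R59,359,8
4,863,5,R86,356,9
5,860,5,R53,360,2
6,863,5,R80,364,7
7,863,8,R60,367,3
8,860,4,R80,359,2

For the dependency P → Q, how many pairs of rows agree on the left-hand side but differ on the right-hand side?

11

P=860: violating pairs (1,2), (1,3), (1,5), (1,8), (2,3), (2,5), (2,8), (3,5), (5,8) — 9 pairs.
P=863: violating pairs (4,7), (6,7) — 2 pairs.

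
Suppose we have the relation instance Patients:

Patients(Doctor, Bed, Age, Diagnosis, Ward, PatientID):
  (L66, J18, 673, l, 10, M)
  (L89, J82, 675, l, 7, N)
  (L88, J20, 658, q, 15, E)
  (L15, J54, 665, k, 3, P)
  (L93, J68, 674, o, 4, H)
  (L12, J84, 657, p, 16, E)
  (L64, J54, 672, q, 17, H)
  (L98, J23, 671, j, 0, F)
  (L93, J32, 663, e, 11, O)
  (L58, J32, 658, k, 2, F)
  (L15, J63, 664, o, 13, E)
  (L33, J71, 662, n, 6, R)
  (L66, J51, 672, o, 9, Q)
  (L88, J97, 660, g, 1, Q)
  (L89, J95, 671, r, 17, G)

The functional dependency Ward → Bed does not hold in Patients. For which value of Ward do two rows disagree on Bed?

17

Ward=10: 1 row → Bed = J18 ✓
Ward=7: 1 row → Bed = J82 ✓
Ward=15: 1 row → Bed = J20 ✓
Ward=3: 1 row → Bed = J54 ✓
Ward=4: 1 row → Bed = J68 ✓
Ward=16: 1 row → Bed = J84 ✓
Ward=17: 2 rows → Bed takes values {J54, J95} — violation
Ward=0: 1 row → Bed = J23 ✓
Ward=11: 1 row → Bed = J32 ✓
Ward=2: 1 row → Bed = J32 ✓
Ward=13: 1 row → Bed = J63 ✓
Ward=6: 1 row → Bed = J71 ✓
Ward=9: 1 row → Bed = J51 ✓
Ward=1: 1 row → Bed = J97 ✓
The only Ward value with inconsistent Bed is Ward=17.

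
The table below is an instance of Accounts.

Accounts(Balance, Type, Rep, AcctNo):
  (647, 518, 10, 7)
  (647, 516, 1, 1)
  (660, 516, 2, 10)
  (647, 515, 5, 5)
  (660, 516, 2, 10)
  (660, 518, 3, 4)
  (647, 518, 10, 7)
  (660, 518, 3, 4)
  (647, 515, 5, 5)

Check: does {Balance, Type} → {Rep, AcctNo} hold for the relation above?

Yes

(Balance=647, Type=518): 2 rows → {Rep,AcctNo} = (10, 7), (10, 7) ✓
(Balance=647, Type=516): 1 row → {Rep,AcctNo} = (1, 1) ✓
(Balance=660, Type=516): 2 rows → {Rep,AcctNo} = (2, 10), (2, 10) ✓
(Balance=647, Type=515): 2 rows → {Rep,AcctNo} = (5, 5), (5, 5) ✓
(Balance=660, Type=518): 2 rows → {Rep,AcctNo} = (3, 4), (3, 4) ✓
Every {Balance, Type} value is associated with a single {Rep, AcctNo} value, so {Balance, Type} → {Rep, AcctNo} holds.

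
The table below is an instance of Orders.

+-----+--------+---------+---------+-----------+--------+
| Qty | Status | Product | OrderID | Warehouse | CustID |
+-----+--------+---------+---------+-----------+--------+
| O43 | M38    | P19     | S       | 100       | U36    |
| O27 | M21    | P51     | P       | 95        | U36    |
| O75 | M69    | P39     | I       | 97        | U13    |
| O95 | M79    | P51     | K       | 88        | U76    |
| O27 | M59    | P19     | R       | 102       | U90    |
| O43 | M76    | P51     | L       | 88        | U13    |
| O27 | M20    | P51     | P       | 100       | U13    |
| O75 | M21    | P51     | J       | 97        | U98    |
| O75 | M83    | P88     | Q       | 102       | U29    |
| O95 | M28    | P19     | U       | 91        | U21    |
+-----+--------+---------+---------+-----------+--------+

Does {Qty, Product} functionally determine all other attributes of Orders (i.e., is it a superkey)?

No

Two distinct rows share (Qty=O27, Product=P51), so {Qty, Product} does not determine every attribute — not a superkey.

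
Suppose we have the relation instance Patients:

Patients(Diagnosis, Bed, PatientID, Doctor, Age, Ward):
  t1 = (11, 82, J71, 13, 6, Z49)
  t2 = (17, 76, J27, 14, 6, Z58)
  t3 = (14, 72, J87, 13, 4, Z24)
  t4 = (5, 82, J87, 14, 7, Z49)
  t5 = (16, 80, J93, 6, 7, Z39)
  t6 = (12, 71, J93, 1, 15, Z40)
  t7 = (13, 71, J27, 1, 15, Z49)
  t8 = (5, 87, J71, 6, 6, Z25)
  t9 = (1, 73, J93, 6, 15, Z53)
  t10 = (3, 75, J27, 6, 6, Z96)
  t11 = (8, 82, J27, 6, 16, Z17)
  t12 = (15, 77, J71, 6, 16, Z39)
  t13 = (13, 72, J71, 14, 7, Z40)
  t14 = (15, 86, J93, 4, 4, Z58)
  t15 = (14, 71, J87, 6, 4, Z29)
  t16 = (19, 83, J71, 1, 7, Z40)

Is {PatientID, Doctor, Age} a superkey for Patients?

All 16 rows have distinct {PatientID, Doctor, Age} values, so {PatientID, Doctor, Age} → (all attributes) holds and {PatientID, Doctor, Age} is a superkey.

Yes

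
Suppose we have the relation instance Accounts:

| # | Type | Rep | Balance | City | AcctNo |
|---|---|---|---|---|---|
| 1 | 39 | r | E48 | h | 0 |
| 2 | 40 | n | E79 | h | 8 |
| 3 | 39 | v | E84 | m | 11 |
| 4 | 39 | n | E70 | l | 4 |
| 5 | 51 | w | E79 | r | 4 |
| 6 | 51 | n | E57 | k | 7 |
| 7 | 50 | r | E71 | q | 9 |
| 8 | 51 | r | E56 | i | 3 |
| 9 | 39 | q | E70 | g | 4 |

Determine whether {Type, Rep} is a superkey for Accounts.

All 9 rows have distinct {Type, Rep} values, so {Type, Rep} → (all attributes) holds and {Type, Rep} is a superkey.

Yes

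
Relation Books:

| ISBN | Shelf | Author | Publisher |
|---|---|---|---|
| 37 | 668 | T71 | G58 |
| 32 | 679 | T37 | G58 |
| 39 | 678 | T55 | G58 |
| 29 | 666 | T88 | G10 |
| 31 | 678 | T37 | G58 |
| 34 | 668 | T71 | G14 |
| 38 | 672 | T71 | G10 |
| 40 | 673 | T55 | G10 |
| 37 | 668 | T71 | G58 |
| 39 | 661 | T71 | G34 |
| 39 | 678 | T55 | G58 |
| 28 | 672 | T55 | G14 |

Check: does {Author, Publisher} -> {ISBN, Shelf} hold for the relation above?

No

(Author=T71, Publisher=G58): 2 rows → {ISBN,Shelf} = (37, 668), (37, 668) ✓
(Author=T37, Publisher=G58): 2 rows → {ISBN,Shelf} takes values {(32, 679), (31, 678)} — violation
(Author=T55, Publisher=G58): 2 rows → {ISBN,Shelf} = (39, 678), (39, 678) ✓
(Author=T88, Publisher=G10): 1 row → {ISBN,Shelf} = (29, 666) ✓
(Author=T71, Publisher=G14): 1 row → {ISBN,Shelf} = (34, 668) ✓
(Author=T71, Publisher=G10): 1 row → {ISBN,Shelf} = (38, 672) ✓
(Author=T55, Publisher=G10): 1 row → {ISBN,Shelf} = (40, 673) ✓
(Author=T71, Publisher=G34): 1 row → {ISBN,Shelf} = (39, 661) ✓
(Author=T55, Publisher=G14): 1 row → {ISBN,Shelf} = (28, 672) ✓
Two rows agree on {Author, Publisher} but differ on {ISBN, Shelf}, so {Author, Publisher} -> {ISBN, Shelf} does not hold.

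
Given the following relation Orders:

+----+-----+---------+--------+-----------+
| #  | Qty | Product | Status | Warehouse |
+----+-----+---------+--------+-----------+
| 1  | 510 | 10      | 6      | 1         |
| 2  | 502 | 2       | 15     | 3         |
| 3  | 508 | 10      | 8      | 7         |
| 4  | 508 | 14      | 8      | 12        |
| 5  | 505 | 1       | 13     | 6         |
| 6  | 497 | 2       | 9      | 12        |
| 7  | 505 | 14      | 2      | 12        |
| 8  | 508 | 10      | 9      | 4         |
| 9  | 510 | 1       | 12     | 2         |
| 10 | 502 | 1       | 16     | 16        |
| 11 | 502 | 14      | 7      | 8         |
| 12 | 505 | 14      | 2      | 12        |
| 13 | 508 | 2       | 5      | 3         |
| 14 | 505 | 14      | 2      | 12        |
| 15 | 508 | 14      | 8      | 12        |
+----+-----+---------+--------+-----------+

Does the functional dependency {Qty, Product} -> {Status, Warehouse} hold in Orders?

No

(Qty=510, Product=10): row 1 → {Status,Warehouse} = (6, 1) ✓
(Qty=502, Product=2): row 2 → {Status,Warehouse} = (15, 3) ✓
(Qty=508, Product=10): rows 3, 8 → {Status,Warehouse} takes values {(8, 7), (9, 4)} — violation
(Qty=508, Product=14): rows 4, 15 → {Status,Warehouse} = (8, 12), (8, 12) ✓
(Qty=505, Product=1): row 5 → {Status,Warehouse} = (13, 6) ✓
(Qty=497, Product=2): row 6 → {Status,Warehouse} = (9, 12) ✓
(Qty=505, Product=14): rows 7, 12, 14 → {Status,Warehouse} = (2, 12), (2, 12), (2, 12) ✓
(Qty=510, Product=1): row 9 → {Status,Warehouse} = (12, 2) ✓
(Qty=502, Product=1): row 10 → {Status,Warehouse} = (16, 16) ✓
(Qty=502, Product=14): row 11 → {Status,Warehouse} = (7, 8) ✓
(Qty=508, Product=2): row 13 → {Status,Warehouse} = (5, 3) ✓
Two rows agree on {Qty, Product} but differ on {Status, Warehouse}, so {Qty, Product} -> {Status, Warehouse} does not hold.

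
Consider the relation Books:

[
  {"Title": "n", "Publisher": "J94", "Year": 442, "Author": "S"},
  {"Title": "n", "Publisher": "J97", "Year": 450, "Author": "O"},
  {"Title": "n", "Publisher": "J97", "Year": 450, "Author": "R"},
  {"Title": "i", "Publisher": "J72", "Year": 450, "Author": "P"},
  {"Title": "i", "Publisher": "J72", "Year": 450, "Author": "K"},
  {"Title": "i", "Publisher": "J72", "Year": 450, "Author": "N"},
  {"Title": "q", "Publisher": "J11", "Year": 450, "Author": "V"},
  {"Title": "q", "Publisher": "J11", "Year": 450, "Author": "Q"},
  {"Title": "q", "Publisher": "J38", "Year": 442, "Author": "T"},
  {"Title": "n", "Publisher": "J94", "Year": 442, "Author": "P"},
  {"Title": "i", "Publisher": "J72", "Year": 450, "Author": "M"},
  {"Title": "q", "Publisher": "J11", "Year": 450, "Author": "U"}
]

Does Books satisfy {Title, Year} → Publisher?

(Title=n, Year=442): 2 rows → Publisher = J94, J94 ✓
(Title=n, Year=450): 2 rows → Publisher = J97, J97 ✓
(Title=i, Year=450): 4 rows → Publisher = J72, J72, J72, J72 ✓
(Title=q, Year=450): 3 rows → Publisher = J11, J11, J11 ✓
(Title=q, Year=442): 1 row → Publisher = J38 ✓
Every {Title, Year} value is associated with a single Publisher value, so {Title, Year} → Publisher holds.

Yes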